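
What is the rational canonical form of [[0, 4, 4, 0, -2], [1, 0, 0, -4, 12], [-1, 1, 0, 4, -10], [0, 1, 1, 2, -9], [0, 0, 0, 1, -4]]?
R = [[0, 0, 0, 0, 2], [1, 0, 0, 0, 4], [0, 1, 0, 0, 2], [0, 0, 1, 0, -1], [0, 0, 0, 1, -2]]

The invariant factors of A (the non-unit diagonal entries of the Smith normal form of xI - A over ℚ[x]) are (x + 1)^2(x^3 - 2), each dividing the next. The characteristic polynomial is their product, (x + 1)^2(x^3 - 2).

The rational canonical form is the block-diagonal matrix of companion matrices C(f_i):
R = [[0, 0, 0, 0, 2], [1, 0, 0, 0, 4], [0, 1, 0, 0, 2], [0, 0, 1, 0, -1], [0, 0, 0, 1, -2]].

Note the characteristic polynomial does not split into linear factors over ℚ, so A has no Jordan form over ℚ; the rational canonical form exists over any field.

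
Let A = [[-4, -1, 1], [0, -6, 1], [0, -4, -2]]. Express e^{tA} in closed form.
e^{tA} = [[e^{-4*t}, t*(-t - 1)*e^{-4*t}, t*(t + 2)*e^{-4*t}/2], [0, (1 - 2*t)*e^{-4*t}, t*e^{-4*t}], [0, -4*t*e^{-4*t}, (2*t + 1)*e^{-4*t}]]

A has Jordan form J = [[-4, 1, 0], [0, -4, 1], [0, 0, -4]] with A = PJP^{-1}, so e^{tA} = P e^{tJ} P^{-1}.

For a Jordan block J_k(λ), e^{tJ_k(λ)} = e^{λt} · (I + tN + t^2 N^2/2! + ... + t^{k-1} N^{k-1}/(k-1)!) where N is the nilpotent superdiagonal part.

Assembling the blocks and conjugating back gives the entries of e^{tA} as shown above.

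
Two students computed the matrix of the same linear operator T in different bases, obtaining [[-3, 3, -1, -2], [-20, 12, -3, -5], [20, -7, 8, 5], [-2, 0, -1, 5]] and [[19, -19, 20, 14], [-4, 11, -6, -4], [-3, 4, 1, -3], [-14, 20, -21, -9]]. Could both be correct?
Yes.

Two matrices over a field are similar if and only if they have the same invariant factors.

Both A and B have characteristic polynomial (x - 6)^2(x - 5)^2 and minimal polynomial (x - 6)^2(x - 5)^2. Computing further, both have invariant factors (x - 6)^2(x - 5)^2. Hence A and B are similar.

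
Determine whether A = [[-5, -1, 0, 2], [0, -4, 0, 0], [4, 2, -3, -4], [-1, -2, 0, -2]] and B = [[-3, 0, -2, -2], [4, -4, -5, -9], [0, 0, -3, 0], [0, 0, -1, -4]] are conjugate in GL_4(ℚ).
Two matrices over a field are similar if and only if they have the same invariant factors.

Both A and B have characteristic polynomial (x + 3)^2(x + 4)^2 and minimal polynomial (x + 3)(x + 4)^2. Computing further, both have invariant factors x + 3, (x + 3)(x + 4)^2. Hence A and B are similar.

Yes.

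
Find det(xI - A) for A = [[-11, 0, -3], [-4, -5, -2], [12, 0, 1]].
xI - A = [[x + 11, 0, 3], [4, x + 5, 2], [-12, 0, x - 1]].

Expanding det(xI - A) along the first row:
det(xI - A) = + (x + 11)·det([[x + 5, 2], [0, x - 1]]) - (0)·det([[4, 2], [-12, x - 1]]) + (3)·det([[4, x + 5], [-12, 0]]).

Evaluating gives χ_A(x) = x^3 + 15x^2 + 75x + 125 = (x + 5)^3.

χ_A(x) = (x + 5)^3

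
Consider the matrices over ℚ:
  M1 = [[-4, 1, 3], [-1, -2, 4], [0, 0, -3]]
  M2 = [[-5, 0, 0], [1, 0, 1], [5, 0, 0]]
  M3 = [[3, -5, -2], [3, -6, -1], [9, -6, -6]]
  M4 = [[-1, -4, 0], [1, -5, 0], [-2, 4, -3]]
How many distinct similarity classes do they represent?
3 classes: {M1, M3}, {M2}, {M4}

Characteristic polynomials: χ_{M1} = (x + 3)^3, χ_{M2} = x^2(x + 5), χ_{M3} = (x + 3)^3, χ_{M4} = (x + 3)^3.

{M1, M3}: invariant factors (x + 3)^3.

{M2}: invariant factors x^2(x + 5).

{M4}: invariant factors x + 3, (x + 3)^2.

Matrices are similar if and only if their invariant-factor lists agree; the partition into similarity classes is {M1, M3}, {M2}, {M4}.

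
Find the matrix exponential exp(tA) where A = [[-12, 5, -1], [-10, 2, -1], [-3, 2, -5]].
e^{tA} = [[(t^2 - 7*t + 1)*e^{-5*t}, t*(5 - t)*e^{-5*t}, t*(t - 1)*e^{-5*t}], [t*(3*t - 20)*e^{-5*t}/2, (-3*t^2 + 14*t + 2)*e^{-5*t}/2, t*(3*t - 2)*e^{-5*t}/2], [t*(t - 6)*e^{-5*t}/2, t*(4 - t)*e^{-5*t}/2, (t^2 + 2)*e^{-5*t}/2]]

A has Jordan form J = [[-5, 1, 0], [0, -5, 1], [0, 0, -5]] with A = PJP^{-1}, so e^{tA} = P e^{tJ} P^{-1}.

For a Jordan block J_k(λ), e^{tJ_k(λ)} = e^{λt} · (I + tN + t^2 N^2/2! + ... + t^{k-1} N^{k-1}/(k-1)!) where N is the nilpotent superdiagonal part.

Assembling the blocks and conjugating back gives the entries of e^{tA} as shown above.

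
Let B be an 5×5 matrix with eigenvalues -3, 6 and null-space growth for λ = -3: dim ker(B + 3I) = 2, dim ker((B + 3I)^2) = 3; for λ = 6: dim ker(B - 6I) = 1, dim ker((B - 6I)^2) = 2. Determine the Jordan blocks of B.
Jordan blocks: (-3, 2), (-3, 1), (6, 2)

λ = -3: successive nullity increments [2, 1] count blocks of size ≥ k; block sizes are [2, 1].
λ = 6: successive nullity increments [1, 1] count blocks of size ≥ k; block sizes are [2].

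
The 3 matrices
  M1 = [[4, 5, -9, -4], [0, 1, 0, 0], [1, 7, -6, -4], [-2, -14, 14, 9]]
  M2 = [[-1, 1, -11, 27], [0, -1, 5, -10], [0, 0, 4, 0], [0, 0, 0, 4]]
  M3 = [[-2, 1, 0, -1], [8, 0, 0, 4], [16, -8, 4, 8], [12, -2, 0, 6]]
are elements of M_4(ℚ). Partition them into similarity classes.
Characteristic polynomials: χ_{M1} = (x - 3)^2(x - 1)^2, χ_{M2} = (x - 4)^2(x + 1)^2, χ_{M3} = x^2(x - 4)^2.

{M1}: invariant factors x - 1, (x - 3)^2(x - 1).

{M2}: invariant factors x - 4, (x - 4)(x + 1)^2.

{M3}: invariant factors x - 4, x^2(x - 4).

Matrices are similar if and only if their invariant-factor lists agree; the partition into similarity classes is {M1}, {M2}, {M3}.

3 classes: {M1}, {M2}, {M3}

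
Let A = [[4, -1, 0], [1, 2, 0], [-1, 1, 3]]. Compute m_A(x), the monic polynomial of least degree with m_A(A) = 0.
The characteristic polynomial factors as (x - 3)^3. The minimal polynomial is ∏(x - λ)^{k_λ} where k_λ is the size of the largest Jordan block at λ.

For λ = 3: rank(A - 3I) = 1, and the largest Jordan block has size 2 (the smallest k with rank((A - 3I)^k) = rank((A - 3I)^(k+1))).

So m_A(x) = (x - 3)^2.

m_A(x) = (x - 3)^2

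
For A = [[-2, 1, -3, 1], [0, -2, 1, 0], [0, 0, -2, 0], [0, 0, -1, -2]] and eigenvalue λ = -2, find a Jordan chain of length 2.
We seek v_1 ∈ ker((A + 2I)^2) \ ker(A + 2I), then set v_{i+1} = (A + 2I) v_i.

One such chain is v_1 = [[-3, 1, 0, 0]]^T, v_2 = [[1, 0, 0, 0]]^T. Check: (A + 2I) v_2 = [[0, 0, 0, 0]]^T = 0.

v_1 = [[-3, 1, 0, 0]]^T, v_2 = [[1, 0, 0, 0]]^T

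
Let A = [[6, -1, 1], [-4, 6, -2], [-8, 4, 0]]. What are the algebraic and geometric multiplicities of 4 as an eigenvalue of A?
The characteristic polynomial is (x - 4)^3, so the factor x - 4 appears with exponent 3: the algebraic multiplicity is 3.

rank(A - 4I) = 1, so the eigenspace has dimension 3 - 1 = 2: the geometric multiplicity is 2.

Since 2 < 3, A is not diagonalizable.

algebraic multiplicity 3, geometric multiplicity 2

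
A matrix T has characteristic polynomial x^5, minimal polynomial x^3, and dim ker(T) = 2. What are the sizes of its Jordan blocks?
λ = 0: algebraic multiplicity 5 (exponent in χ_T), largest block size 3 (exponent in m_T), 2 blocks (geometric multiplicity). These force block sizes [3, 2].

Jordan blocks: (0, 3), (0, 2)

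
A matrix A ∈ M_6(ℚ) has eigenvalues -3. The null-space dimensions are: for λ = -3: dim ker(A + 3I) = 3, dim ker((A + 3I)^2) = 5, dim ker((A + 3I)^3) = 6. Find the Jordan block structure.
Jordan blocks: (-3, 3), (-3, 2), (-3, 1)

λ = -3: successive nullity increments [3, 2, 1] count blocks of size ≥ k; block sizes are [3, 2, 1].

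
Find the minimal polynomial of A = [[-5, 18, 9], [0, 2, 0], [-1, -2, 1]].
The characteristic polynomial factors as (x - 2)(x + 2)^2. The minimal polynomial is ∏(x - λ)^{k_λ} where k_λ is the size of the largest Jordan block at λ.

For λ = -2: rank(A + 2I) = 2, and the largest Jordan block has size 2 (the smallest k with rank((A + 2I)^k) = rank((A + 2I)^(k+1))).
For λ = 2: rank(A - 2I) = 2, and the largest Jordan block has size 1 (the smallest k with rank((A - 2I)^k) = rank((A - 2I)^(k+1))).

So m_A(x) = (x - 2)(x + 2)^2.

m_A(x) = (x - 2)(x + 2)^2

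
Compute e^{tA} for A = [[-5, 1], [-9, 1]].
e^{tA} = [[(1 - 3*t)*e^{-2*t}, t*e^{-2*t}], [-9*t*e^{-2*t}, (3*t + 1)*e^{-2*t}]]

A has Jordan form J = [[-2, 1], [0, -2]] with A = PJP^{-1}, so e^{tA} = P e^{tJ} P^{-1}.

For a Jordan block J_k(λ), e^{tJ_k(λ)} = e^{λt} · (I + tN + t^2 N^2/2! + ... + t^{k-1} N^{k-1}/(k-1)!) where N is the nilpotent superdiagonal part.

Assembling the blocks and conjugating back gives the entries of e^{tA} as shown above.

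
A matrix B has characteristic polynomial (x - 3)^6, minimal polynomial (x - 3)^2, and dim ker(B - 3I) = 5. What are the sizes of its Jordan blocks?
λ = 3: algebraic multiplicity 6 (exponent in χ_B), largest block size 2 (exponent in m_B), 5 blocks (geometric multiplicity). These force block sizes [2, 1, 1, 1, 1].

Jordan blocks: (3, 2), (3, 1), (3, 1), (3, 1), (3, 1)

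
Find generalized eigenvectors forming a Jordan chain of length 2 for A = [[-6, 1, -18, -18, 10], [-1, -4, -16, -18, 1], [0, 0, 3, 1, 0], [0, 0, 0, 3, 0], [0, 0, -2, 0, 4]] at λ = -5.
We seek v_1 ∈ ker((A + 5I)^2) \ ker(A + 5I), then set v_{i+1} = (A + 5I) v_i.

One such chain is v_1 = [[0, 1, 0, 0, 0]]^T, v_2 = [[1, 1, 0, 0, 0]]^T. Check: (A + 5I) v_2 = [[0, 0, 0, 0, 0]]^T = 0.

v_1 = [[0, 1, 0, 0, 0]]^T, v_2 = [[1, 1, 0, 0, 0]]^T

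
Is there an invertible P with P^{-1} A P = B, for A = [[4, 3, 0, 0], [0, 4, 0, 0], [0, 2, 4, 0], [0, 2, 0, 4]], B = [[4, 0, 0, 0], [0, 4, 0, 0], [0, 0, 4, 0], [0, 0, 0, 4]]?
No.

Both have characteristic polynomial (x - 4)^4, but the minimal polynomial of A is (x - 4)^2 while the minimal polynomial of B is x - 4. The minimal polynomial is a similarity invariant, so A and B are not similar.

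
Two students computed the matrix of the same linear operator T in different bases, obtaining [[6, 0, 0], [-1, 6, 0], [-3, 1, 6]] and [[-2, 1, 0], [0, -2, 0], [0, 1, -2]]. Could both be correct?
No.

trace(A) = 18 but trace(B) = -6. The trace is a similarity invariant, so A and B are not similar.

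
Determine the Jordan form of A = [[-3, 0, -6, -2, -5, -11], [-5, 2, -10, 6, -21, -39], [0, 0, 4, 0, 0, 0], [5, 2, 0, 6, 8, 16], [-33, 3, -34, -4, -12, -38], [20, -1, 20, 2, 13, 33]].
The characteristic polynomial is det(xI - A) = (x - 6)^3(x - 4)^3, so the eigenvalues are 4 (algebraic multiplicity 3), 6 (algebraic multiplicity 3).

For λ = 4: rank(A - 4I) = 4, rank((A - 4I)^2) = 3. The eigenspace has dimension 6 - 4 = 2, so there are 2 Jordan blocks; the rank sequence gives block sizes [2, 1].

For λ = 6: rank(A - 6I) = 5, rank((A - 6I)^2) = 4, rank((A - 6I)^3) = 3. The eigenspace has dimension 6 - 5 = 1, so there is 1 Jordan block; the rank sequence gives block sizes [3].

Assembling the blocks gives the Jordan form J above.

J = [[4, 1, 0, 0, 0, 0], [0, 4, 0, 0, 0, 0], [0, 0, 4, 0, 0, 0], [0, 0, 0, 6, 1, 0], [0, 0, 0, 0, 6, 1], [0, 0, 0, 0, 0, 6]]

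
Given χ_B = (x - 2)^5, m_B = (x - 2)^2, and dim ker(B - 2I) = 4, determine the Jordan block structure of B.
λ = 2: algebraic multiplicity 5 (exponent in χ_B), largest block size 2 (exponent in m_B), 4 blocks (geometric multiplicity). These force block sizes [2, 1, 1, 1].

Jordan blocks: (2, 2), (2, 1), (2, 1), (2, 1)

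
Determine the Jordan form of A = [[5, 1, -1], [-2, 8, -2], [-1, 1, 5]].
J = [[6, 1, 0], [0, 6, 0], [0, 0, 6]]

The characteristic polynomial is det(xI - A) = (x - 6)^3, so the eigenvalues are 6 (algebraic multiplicity 3).

For λ = 6: rank(A - 6I) = 1, rank((A - 6I)^2) = 0. The eigenspace has dimension 3 - 1 = 2, so there are 2 Jordan blocks; the rank sequence gives block sizes [2, 1].

Assembling the blocks gives the Jordan form J above.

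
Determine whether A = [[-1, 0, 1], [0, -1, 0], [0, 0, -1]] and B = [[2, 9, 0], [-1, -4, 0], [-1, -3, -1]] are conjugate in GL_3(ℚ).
Two matrices over a field are similar if and only if they have the same invariant factors.

Both A and B have characteristic polynomial (x + 1)^3 and minimal polynomial (x + 1)^2. Computing further, both have invariant factors x + 1, (x + 1)^2. Hence A and B are similar.

Yes.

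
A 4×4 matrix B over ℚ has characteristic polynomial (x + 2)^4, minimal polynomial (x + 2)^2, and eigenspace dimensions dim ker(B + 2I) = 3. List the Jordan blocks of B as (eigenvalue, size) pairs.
Jordan blocks: (-2, 2), (-2, 1), (-2, 1)

λ = -2: algebraic multiplicity 4 (exponent in χ_B), largest block size 2 (exponent in m_B), 3 blocks (geometric multiplicity). These force block sizes [2, 1, 1].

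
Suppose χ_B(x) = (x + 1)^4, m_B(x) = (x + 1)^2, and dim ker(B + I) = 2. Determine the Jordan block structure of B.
λ = -1: algebraic multiplicity 4 (exponent in χ_B), largest block size 2 (exponent in m_B), 2 blocks (geometric multiplicity). These force block sizes [2, 2].

Jordan blocks: (-1, 2), (-1, 2)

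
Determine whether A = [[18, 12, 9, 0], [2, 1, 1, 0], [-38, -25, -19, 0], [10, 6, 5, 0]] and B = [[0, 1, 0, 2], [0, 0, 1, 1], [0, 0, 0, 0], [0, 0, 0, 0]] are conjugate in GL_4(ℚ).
Yes.

Two matrices over a field are similar if and only if they have the same invariant factors.

Both A and B have characteristic polynomial x^4 and minimal polynomial x^3. Computing further, both have invariant factors x, x^3. Hence A and B are similar.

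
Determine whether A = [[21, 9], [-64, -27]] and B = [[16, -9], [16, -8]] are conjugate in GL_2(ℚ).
trace(A) = -6 but trace(B) = 8. The trace is a similarity invariant, so A and B are not similar.

No.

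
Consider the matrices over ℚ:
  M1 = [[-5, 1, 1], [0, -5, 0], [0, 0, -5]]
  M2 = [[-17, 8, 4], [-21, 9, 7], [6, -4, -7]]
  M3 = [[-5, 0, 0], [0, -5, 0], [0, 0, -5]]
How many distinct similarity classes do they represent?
Characteristic polynomials: χ_{M1} = (x + 5)^3, χ_{M2} = (x + 5)^3, χ_{M3} = (x + 5)^3.

{M1, M2}: invariant factors x + 5, (x + 5)^2.

{M3}: invariant factors x + 5, x + 5, x + 5.

Matrices are similar if and only if their invariant-factor lists agree; the partition into similarity classes is {M1, M2}, {M3}.

2 classes: {M1, M2}, {M3}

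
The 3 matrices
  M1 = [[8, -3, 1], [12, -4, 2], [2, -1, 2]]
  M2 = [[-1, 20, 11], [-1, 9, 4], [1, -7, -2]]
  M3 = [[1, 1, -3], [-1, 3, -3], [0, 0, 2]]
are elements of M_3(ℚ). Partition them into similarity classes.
2 classes: {M1, M2}, {M3}

Characteristic polynomials: χ_{M1} = (x - 2)^3, χ_{M2} = (x - 2)^3, χ_{M3} = (x - 2)^3.

{M1, M2}: invariant factors (x - 2)^3.

{M3}: invariant factors x - 2, (x - 2)^2.

Matrices are similar if and only if their invariant-factor lists agree; the partition into similarity classes is {M1, M2}, {M3}.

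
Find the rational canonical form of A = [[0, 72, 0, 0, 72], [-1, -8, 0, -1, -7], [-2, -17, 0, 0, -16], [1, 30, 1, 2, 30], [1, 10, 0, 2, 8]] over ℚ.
The invariant factors of A (the non-unit diagonal entries of the Smith normal form of xI - A over ℚ[x]) are (x - 6)(x + 4)(x^3 + 3), each dividing the next. The characteristic polynomial is their product, (x - 6)(x + 4)(x^3 + 3).

The rational canonical form is the block-diagonal matrix of companion matrices C(f_i):
R = [[0, 0, 0, 0, 72], [1, 0, 0, 0, 6], [0, 1, 0, 0, -3], [0, 0, 1, 0, 24], [0, 0, 0, 1, 2]].

Note the characteristic polynomial does not split into linear factors over ℚ, so A has no Jordan form over ℚ; the rational canonical form exists over any field.

R = [[0, 0, 0, 0, 72], [1, 0, 0, 0, 6], [0, 1, 0, 0, -3], [0, 0, 1, 0, 24], [0, 0, 0, 1, 2]]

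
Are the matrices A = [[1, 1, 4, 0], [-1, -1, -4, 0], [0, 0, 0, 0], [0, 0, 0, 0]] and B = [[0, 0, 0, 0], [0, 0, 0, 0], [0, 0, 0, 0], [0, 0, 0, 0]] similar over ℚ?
No.

Both have characteristic polynomial x^4, but the minimal polynomial of A is x^2 while the minimal polynomial of B is x. The minimal polynomial is a similarity invariant, so A and B are not similar.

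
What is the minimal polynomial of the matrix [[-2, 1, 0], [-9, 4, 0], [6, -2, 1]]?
m_A(x) = (x - 1)^2

The characteristic polynomial factors as (x - 1)^3. The minimal polynomial is ∏(x - λ)^{k_λ} where k_λ is the size of the largest Jordan block at λ.

For λ = 1: rank(A - I) = 1, and the largest Jordan block has size 2 (the smallest k with rank((A - I)^k) = rank((A - I)^(k+1))).

So m_A(x) = (x - 1)^2.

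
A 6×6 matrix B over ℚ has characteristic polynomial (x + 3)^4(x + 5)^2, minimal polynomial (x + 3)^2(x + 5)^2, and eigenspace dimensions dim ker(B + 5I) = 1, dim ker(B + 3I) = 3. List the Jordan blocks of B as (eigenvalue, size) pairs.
λ = -5: algebraic multiplicity 2 (exponent in χ_B), largest block size 2 (exponent in m_B), 1 block (geometric multiplicity). This forces block sizes [2].
λ = -3: algebraic multiplicity 4 (exponent in χ_B), largest block size 2 (exponent in m_B), 3 blocks (geometric multiplicity). These force block sizes [2, 1, 1].

Jordan blocks: (-5, 2), (-3, 2), (-3, 1), (-3, 1)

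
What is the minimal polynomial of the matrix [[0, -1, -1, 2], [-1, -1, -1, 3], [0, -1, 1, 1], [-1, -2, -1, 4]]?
m_A(x) = (x - 1)^2

The characteristic polynomial factors as (x - 1)^4. The minimal polynomial is ∏(x - λ)^{k_λ} where k_λ is the size of the largest Jordan block at λ.

For λ = 1: rank(A - I) = 2, and the largest Jordan block has size 2 (the smallest k with rank((A - I)^k) = rank((A - I)^(k+1))).

So m_A(x) = (x - 1)^2.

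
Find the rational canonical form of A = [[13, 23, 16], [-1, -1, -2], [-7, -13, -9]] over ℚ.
R = [[0, 0, -10], [1, 0, 12], [0, 1, 3]]

The invariant factors of A (the non-unit diagonal entries of the Smith normal form of xI - A over ℚ[x]) are (x - 5)(x^2 + 2x - 2), each dividing the next. The characteristic polynomial is their product, (x - 5)(x^2 + 2x - 2).

The rational canonical form is the block-diagonal matrix of companion matrices C(f_i):
R = [[0, 0, -10], [1, 0, 12], [0, 1, 3]].

Note the characteristic polynomial does not split into linear factors over ℚ, so A has no Jordan form over ℚ; the rational canonical form exists over any field.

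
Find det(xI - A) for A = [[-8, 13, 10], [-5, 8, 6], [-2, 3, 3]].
xI - A = [[x + 8, -13, -10], [5, x - 8, -6], [2, -3, x - 3]].

Expanding det(xI - A) along the first row:
det(xI - A) = + (x + 8)·det([[x - 8, -6], [-3, x - 3]]) - (-13)·det([[5, -6], [2, x - 3]]) + (-10)·det([[5, x - 8], [2, -3]]).

Evaluating gives χ_A(x) = x^3 - 3x^2 + 3x - 1 = (x - 1)^3.

χ_A(x) = (x - 1)^3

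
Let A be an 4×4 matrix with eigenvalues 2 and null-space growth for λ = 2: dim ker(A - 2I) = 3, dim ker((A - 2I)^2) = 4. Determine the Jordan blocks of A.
Jordan blocks: (2, 2), (2, 1), (2, 1)

λ = 2: successive nullity increments [3, 1] count blocks of size ≥ k; block sizes are [2, 1, 1].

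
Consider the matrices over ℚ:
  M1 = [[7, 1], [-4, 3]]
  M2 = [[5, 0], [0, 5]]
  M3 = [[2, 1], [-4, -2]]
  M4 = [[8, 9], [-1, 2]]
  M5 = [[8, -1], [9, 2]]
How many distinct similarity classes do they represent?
3 classes: {M1, M4, M5}, {M2}, {M3}

Characteristic polynomials: χ_{M1} = (x - 5)^2, χ_{M2} = (x - 5)^2, χ_{M3} = x^2, χ_{M4} = (x - 5)^2, χ_{M5} = (x - 5)^2.

{M1, M4, M5}: invariant factors (x - 5)^2.

{M2}: invariant factors x - 5, x - 5.

{M3}: invariant factors x^2.

Matrices are similar if and only if their invariant-factor lists agree; the partition into similarity classes is {M1, M4, M5}, {M2}, {M3}.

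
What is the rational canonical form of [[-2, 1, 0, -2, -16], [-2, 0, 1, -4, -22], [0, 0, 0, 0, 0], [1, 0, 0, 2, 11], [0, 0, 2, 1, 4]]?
R = [[0, 0, 0, 0, 0], [1, 0, 0, 0, 0], [0, 1, 0, 0, 6], [0, 0, 1, 0, 11], [0, 0, 0, 1, 4]]

The invariant factors of A (the non-unit diagonal entries of the Smith normal form of xI - A over ℚ[x]) are x^2(x - 6)(x + 1)^2, each dividing the next. The characteristic polynomial is their product, x^2(x - 6)(x + 1)^2.

The rational canonical form is the block-diagonal matrix of companion matrices C(f_i):
R = [[0, 0, 0, 0, 0], [1, 0, 0, 0, 0], [0, 1, 0, 0, 6], [0, 0, 1, 0, 11], [0, 0, 0, 1, 4]].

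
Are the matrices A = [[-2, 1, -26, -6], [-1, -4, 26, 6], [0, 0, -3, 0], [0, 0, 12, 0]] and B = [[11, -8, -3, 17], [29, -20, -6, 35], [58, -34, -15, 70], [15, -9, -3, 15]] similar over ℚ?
Two matrices over a field are similar if and only if they have the same invariant factors.

Both A and B have characteristic polynomial x(x + 3)^3 and minimal polynomial x(x + 3)^2. Computing further, both have invariant factors x + 3, x(x + 3)^2. Hence A and B are similar.

Yes.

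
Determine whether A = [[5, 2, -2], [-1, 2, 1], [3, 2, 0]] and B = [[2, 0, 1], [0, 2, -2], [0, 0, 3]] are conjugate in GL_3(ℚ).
Both have characteristic polynomial (x - 3)(x - 2)^2, but the minimal polynomial of A is (x - 3)(x - 2)^2 while the minimal polynomial of B is (x - 3)(x - 2). The minimal polynomial is a similarity invariant, so A and B are not similar.

No.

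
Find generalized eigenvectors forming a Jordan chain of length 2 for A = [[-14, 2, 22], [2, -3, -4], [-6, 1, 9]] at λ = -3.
v_1 = [[-4, 1, -2]]^T, v_2 = [[2, 0, 1]]^T

We seek v_1 ∈ ker((A + 3I)^2) \ ker(A + 3I), then set v_{i+1} = (A + 3I) v_i.

One such chain is v_1 = [[-4, 1, -2]]^T, v_2 = [[2, 0, 1]]^T. Check: (A + 3I) v_2 = [[0, 0, 0]]^T = 0.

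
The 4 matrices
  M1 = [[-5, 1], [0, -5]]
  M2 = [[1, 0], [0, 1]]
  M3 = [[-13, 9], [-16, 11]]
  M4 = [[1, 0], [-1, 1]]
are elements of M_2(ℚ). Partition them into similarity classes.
Characteristic polynomials: χ_{M1} = (x + 5)^2, χ_{M2} = (x - 1)^2, χ_{M3} = (x + 1)^2, χ_{M4} = (x - 1)^2.

{M1}: invariant factors (x + 5)^2.

{M2}: invariant factors x - 1, x - 1.

{M3}: invariant factors (x + 1)^2.

{M4}: invariant factors (x - 1)^2.

Matrices are similar if and only if their invariant-factor lists agree; the partition into similarity classes is {M1}, {M2}, {M3}, {M4}.

4 classes: {M1}, {M2}, {M3}, {M4}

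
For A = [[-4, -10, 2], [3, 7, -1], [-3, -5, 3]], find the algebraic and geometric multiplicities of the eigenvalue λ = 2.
The characteristic polynomial is (x - 2)^3, so the factor x - 2 appears with exponent 3: the algebraic multiplicity is 3.

rank(A - 2I) = 1, so the eigenspace has dimension 3 - 1 = 2: the geometric multiplicity is 2.

Since 2 < 3, A is not diagonalizable.

algebraic multiplicity 3, geometric multiplicity 2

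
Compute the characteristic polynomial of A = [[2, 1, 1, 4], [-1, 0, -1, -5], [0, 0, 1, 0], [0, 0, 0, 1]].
xI - A = [[x - 2, -1, -1, -4], [1, x, 1, 5], [0, 0, x - 1, 0], [0, 0, 0, x - 1]].

Expanding det(xI - A) along the first row:
det(xI - A) = + (x - 2)·det([[x, 1, 5], [0, x - 1, 0], [0, 0, x - 1]]) - (-1)·det([[1, 1, 5], [0, x - 1, 0], [0, 0, x - 1]]) + (-1)·det([[1, x, 5], [0, 0, 0], [0, 0, x - 1]]) - (-4)·det([[1, x, 1], [0, 0, x - 1], [0, 0, 0]]).

Evaluating gives χ_A(x) = x^4 - 4x^3 + 6x^2 - 4x + 1 = (x - 1)^4.

χ_A(x) = (x - 1)^4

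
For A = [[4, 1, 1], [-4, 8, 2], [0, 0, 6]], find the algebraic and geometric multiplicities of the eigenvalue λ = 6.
algebraic multiplicity 3, geometric multiplicity 2

The characteristic polynomial is (x - 6)^3, so the factor x - 6 appears with exponent 3: the algebraic multiplicity is 3.

rank(A - 6I) = 1, so the eigenspace has dimension 3 - 1 = 2: the geometric multiplicity is 2.

Since 2 < 3, A is not diagonalizable.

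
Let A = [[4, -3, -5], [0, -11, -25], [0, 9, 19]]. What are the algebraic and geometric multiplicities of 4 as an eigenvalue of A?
The characteristic polynomial is (x - 4)^3, so the factor x - 4 appears with exponent 3: the algebraic multiplicity is 3.

rank(A - 4I) = 1, so the eigenspace has dimension 3 - 1 = 2: the geometric multiplicity is 2.

Since 2 < 3, A is not diagonalizable.

algebraic multiplicity 3, geometric multiplicity 2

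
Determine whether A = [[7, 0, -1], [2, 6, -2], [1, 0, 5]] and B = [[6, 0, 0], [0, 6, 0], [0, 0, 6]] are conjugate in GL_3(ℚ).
Both have characteristic polynomial (x - 6)^3, but the minimal polynomial of A is (x - 6)^2 while the minimal polynomial of B is x - 6. The minimal polynomial is a similarity invariant, so A and B are not similar.

No.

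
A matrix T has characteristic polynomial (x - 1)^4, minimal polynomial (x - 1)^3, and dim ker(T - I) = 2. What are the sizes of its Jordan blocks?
λ = 1: algebraic multiplicity 4 (exponent in χ_T), largest block size 3 (exponent in m_T), 2 blocks (geometric multiplicity). These force block sizes [3, 1].

Jordan blocks: (1, 3), (1, 1)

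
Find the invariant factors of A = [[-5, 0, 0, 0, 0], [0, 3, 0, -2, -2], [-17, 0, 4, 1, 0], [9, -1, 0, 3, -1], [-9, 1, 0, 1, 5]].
(x - 4)^3(x - 3)(x + 5)

The Jordan structure of A has elementary divisors (x + 5), (x - 3), (x - 4)^3. Arranging the block sizes at each eigenvalue in decreasing order and taking row products gives the invariant factors.

Invariant factors (smallest first, each dividing the next): (x - 4)^3(x - 3)(x + 5).

Check: the last factor (x - 4)^3(x - 3)(x + 5) is the minimal polynomial, and the product (x - 4)^3(x - 3)(x + 5) is the characteristic polynomial.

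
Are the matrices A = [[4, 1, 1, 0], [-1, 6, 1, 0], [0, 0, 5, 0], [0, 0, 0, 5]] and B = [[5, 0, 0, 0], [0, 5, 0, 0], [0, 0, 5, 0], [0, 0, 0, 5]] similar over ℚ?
No.

Both have characteristic polynomial (x - 5)^4, but the minimal polynomial of A is (x - 5)^2 while the minimal polynomial of B is x - 5. The minimal polynomial is a similarity invariant, so A and B are not similar.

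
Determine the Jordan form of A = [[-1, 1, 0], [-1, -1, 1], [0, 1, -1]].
J = [[-1, 1, 0], [0, -1, 1], [0, 0, -1]]

The characteristic polynomial is det(xI - A) = (x + 1)^3, so the eigenvalues are -1 (algebraic multiplicity 3).

For λ = -1: rank(A + I) = 2, rank((A + I)^2) = 1, rank((A + I)^3) = 0. The eigenspace has dimension 3 - 2 = 1, so there is 1 Jordan block; the rank sequence gives block sizes [3].

Assembling the blocks gives the Jordan form J above.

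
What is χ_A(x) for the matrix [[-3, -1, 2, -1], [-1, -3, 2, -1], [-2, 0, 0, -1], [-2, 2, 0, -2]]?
xI - A = [[x + 3, 1, -2, 1], [1, x + 3, -2, 1], [2, 0, x, 1], [2, -2, 0, x + 2]].

Expanding det(xI - A) along the first row:
det(xI - A) = + (x + 3)·det([[x + 3, -2, 1], [0, x, 1], [-2, 0, x + 2]]) - (1)·det([[1, -2, 1], [2, x, 1], [2, 0, x + 2]]) + (-2)·det([[1, x + 3, 1], [2, 0, 1], [2, -2, x + 2]]) - (1)·det([[1, x + 3, -2], [2, 0, x], [2, -2, 0]]).

Evaluating gives χ_A(x) = x^4 + 8x^3 + 24x^2 + 32x + 16 = (x + 2)^4.

χ_A(x) = (x + 2)^4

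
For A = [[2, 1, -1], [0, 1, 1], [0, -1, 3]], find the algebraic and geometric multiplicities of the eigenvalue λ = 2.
algebraic multiplicity 3, geometric multiplicity 2

The characteristic polynomial is (x - 2)^3, so the factor x - 2 appears with exponent 3: the algebraic multiplicity is 3.

rank(A - 2I) = 1, so the eigenspace has dimension 3 - 1 = 2: the geometric multiplicity is 2.

Since 2 < 3, A is not diagonalizable.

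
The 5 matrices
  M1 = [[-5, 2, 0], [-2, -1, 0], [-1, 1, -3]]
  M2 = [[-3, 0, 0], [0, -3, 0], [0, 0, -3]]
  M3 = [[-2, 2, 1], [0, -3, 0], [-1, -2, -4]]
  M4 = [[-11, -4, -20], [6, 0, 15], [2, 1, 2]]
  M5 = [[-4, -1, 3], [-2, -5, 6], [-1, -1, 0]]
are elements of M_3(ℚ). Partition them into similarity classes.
2 classes: {M1, M3, M4, M5}, {M2}

Characteristic polynomials: χ_{M1} = (x + 3)^3, χ_{M2} = (x + 3)^3, χ_{M3} = (x + 3)^3, χ_{M4} = (x + 3)^3, χ_{M5} = (x + 3)^3.

{M1, M3, M4, M5}: invariant factors x + 3, (x + 3)^2.

{M2}: invariant factors x + 3, x + 3, x + 3.

Matrices are similar if and only if their invariant-factor lists agree; the partition into similarity classes is {M1, M3, M4, M5}, {M2}.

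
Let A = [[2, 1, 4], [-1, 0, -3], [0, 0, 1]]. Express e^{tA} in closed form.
e^{tA} = [[(t + 1)*e^{t}, t*e^{t}, t*(t + 8)*e^{t}/2], [-t*e^{t}, (1 - t)*e^{t}, t*(-t - 6)*e^{t}/2], [0, 0, e^{t}]]

A has Jordan form J = [[1, 1, 0], [0, 1, 1], [0, 0, 1]] with A = PJP^{-1}, so e^{tA} = P e^{tJ} P^{-1}.

For a Jordan block J_k(λ), e^{tJ_k(λ)} = e^{λt} · (I + tN + t^2 N^2/2! + ... + t^{k-1} N^{k-1}/(k-1)!) where N is the nilpotent superdiagonal part.

Assembling the blocks and conjugating back gives the entries of e^{tA} as shown above.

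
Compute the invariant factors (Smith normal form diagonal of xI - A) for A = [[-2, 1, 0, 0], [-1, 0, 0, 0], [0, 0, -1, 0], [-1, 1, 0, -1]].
The Jordan structure of A has elementary divisors (x + 1)^2, (x + 1), (x + 1). Arranging the block sizes at each eigenvalue in decreasing order and taking row products gives the invariant factors.

Invariant factors (smallest first, each dividing the next): x + 1, x + 1, (x + 1)^2.

Check: the last factor (x + 1)^2 is the minimal polynomial, and the product (x + 1)^4 is the characteristic polynomial.

x + 1, x + 1, (x + 1)^2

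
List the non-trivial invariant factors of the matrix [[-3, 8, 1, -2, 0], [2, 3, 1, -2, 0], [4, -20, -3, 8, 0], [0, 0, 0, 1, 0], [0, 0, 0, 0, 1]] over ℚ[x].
x - 1, x - 1, (x - 1)^2(x + 5)

The Jordan structure of A has elementary divisors (x + 5), (x - 1)^2, (x - 1), (x - 1). Arranging the block sizes at each eigenvalue in decreasing order and taking row products gives the invariant factors.

Invariant factors (smallest first, each dividing the next): x - 1, x - 1, (x - 1)^2(x + 5).

Check: the last factor (x - 1)^2(x + 5) is the minimal polynomial, and the product (x - 1)^4(x + 5) is the characteristic polynomial.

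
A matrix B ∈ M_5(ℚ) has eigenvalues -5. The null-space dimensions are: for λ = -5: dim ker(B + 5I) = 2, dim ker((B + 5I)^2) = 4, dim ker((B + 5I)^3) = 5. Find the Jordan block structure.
λ = -5: successive nullity increments [2, 2, 1] count blocks of size ≥ k; block sizes are [3, 2].

Jordan blocks: (-5, 3), (-5, 2)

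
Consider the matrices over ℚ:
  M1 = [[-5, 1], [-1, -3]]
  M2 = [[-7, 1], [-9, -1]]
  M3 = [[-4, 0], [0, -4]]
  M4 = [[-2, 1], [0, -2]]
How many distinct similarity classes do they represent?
3 classes: {M1, M2}, {M3}, {M4}

Characteristic polynomials: χ_{M1} = (x + 4)^2, χ_{M2} = (x + 4)^2, χ_{M3} = (x + 4)^2, χ_{M4} = (x + 2)^2.

{M1, M2}: invariant factors (x + 4)^2.

{M3}: invariant factors x + 4, x + 4.

{M4}: invariant factors (x + 2)^2.

Matrices are similar if and only if their invariant-factor lists agree; the partition into similarity classes is {M1, M2}, {M3}, {M4}.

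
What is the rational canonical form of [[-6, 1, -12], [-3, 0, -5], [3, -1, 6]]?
The invariant factors of A (the non-unit diagonal entries of the Smith normal form of xI - A over ℚ[x]) are x^3 - 2x + 3, each dividing the next. The characteristic polynomial is their product, x^3 - 2x + 3.

The rational canonical form is the block-diagonal matrix of companion matrices C(f_i):
R = [[0, 0, -3], [1, 0, 2], [0, 1, 0]].

Note the characteristic polynomial does not split into linear factors over ℚ, so A has no Jordan form over ℚ; the rational canonical form exists over any field.

R = [[0, 0, -3], [1, 0, 2], [0, 1, 0]]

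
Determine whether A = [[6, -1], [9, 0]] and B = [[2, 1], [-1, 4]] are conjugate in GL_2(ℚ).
Yes.

Two matrices over a field are similar if and only if they have the same invariant factors.

Both A and B have characteristic polynomial (x - 3)^2 and minimal polynomial (x - 3)^2. Computing further, both have invariant factors (x - 3)^2. Hence A and B are similar.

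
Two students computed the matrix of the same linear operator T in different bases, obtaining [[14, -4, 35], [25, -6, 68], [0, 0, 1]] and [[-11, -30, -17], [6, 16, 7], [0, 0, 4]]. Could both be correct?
Two matrices over a field are similar if and only if they have the same invariant factors.

Both A and B have characteristic polynomial (x - 4)^2(x - 1) and minimal polynomial (x - 4)^2(x - 1). Computing further, both have invariant factors (x - 4)^2(x - 1). Hence A and B are similar.

Yes.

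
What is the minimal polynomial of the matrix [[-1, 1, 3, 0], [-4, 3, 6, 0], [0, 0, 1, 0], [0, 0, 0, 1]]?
m_A(x) = (x - 1)^2

The characteristic polynomial factors as (x - 1)^4. The minimal polynomial is ∏(x - λ)^{k_λ} where k_λ is the size of the largest Jordan block at λ.

For λ = 1: rank(A - I) = 1, and the largest Jordan block has size 2 (the smallest k with rank((A - I)^k) = rank((A - I)^(k+1))).

So m_A(x) = (x - 1)^2.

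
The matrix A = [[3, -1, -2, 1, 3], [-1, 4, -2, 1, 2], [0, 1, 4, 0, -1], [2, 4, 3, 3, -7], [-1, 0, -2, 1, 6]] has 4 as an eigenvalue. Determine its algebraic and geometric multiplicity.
algebraic multiplicity 5, geometric multiplicity 2

The characteristic polynomial is (x - 4)^5, so the factor x - 4 appears with exponent 5: the algebraic multiplicity is 5.

rank(A - 4I) = 3, so the eigenspace has dimension 5 - 3 = 2: the geometric multiplicity is 2.

Since 2 < 5, A is not diagonalizable.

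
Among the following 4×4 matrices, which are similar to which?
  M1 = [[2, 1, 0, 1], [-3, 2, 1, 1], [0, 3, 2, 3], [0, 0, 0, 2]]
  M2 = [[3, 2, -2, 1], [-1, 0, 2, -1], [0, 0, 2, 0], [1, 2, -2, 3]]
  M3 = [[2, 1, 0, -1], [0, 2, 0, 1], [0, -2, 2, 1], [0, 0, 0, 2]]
Characteristic polynomials: χ_{M1} = (x - 2)^4, χ_{M2} = (x - 2)^4, χ_{M3} = (x - 2)^4.

{M1, M3}: invariant factors x - 2, (x - 2)^3.

{M2}: invariant factors x - 2, x - 2, (x - 2)^2.

Matrices are similar if and only if their invariant-factor lists agree; the partition into similarity classes is {M1, M3}, {M2}.

2 classes: {M1, M3}, {M2}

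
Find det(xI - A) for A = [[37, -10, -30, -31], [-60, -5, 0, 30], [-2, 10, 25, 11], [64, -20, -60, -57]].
xI - A = [[x - 37, 10, 30, 31], [60, x + 5, 0, -30], [2, -10, x - 25, -11], [-64, 20, 60, x + 57]].

Expanding det(xI - A) along the first row:
det(xI - A) = + (x - 37)·det([[x + 5, 0, -30], [-10, x - 25, -11], [20, 60, x + 57]]) - (10)·det([[60, 0, -30], [2, x - 25, -11], [-64, 60, x + 57]]) + (30)·det([[60, x + 5, -30], [2, -10, -11], [-64, 20, x + 57]]) - (31)·det([[60, x + 5, 0], [2, -10, x - 25], [-64, 20, 60]]).

Evaluating gives χ_A(x) = x^4 - 50x^2 + 625 = (x - 5)^2(x + 5)^2.

χ_A(x) = (x - 5)^2(x + 5)^2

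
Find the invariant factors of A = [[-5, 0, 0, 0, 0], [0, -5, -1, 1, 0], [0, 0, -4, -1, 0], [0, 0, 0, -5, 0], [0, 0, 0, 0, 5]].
x + 5, x + 5, (x - 5)(x + 4)(x + 5)

The Jordan structure of A has elementary divisors (x + 5), (x + 5), (x + 5), (x + 4), (x - 5). Arranging the block sizes at each eigenvalue in decreasing order and taking row products gives the invariant factors.

Invariant factors (smallest first, each dividing the next): x + 5, x + 5, (x - 5)(x + 4)(x + 5).

Check: the last factor (x - 5)(x + 4)(x + 5) is the minimal polynomial, and the product (x - 5)(x + 4)(x + 5)^3 is the characteristic polynomial.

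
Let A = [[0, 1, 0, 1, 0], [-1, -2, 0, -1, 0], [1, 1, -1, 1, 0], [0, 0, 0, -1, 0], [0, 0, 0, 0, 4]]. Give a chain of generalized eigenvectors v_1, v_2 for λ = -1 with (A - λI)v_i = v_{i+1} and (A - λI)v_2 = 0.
We seek v_1 ∈ ker((A + I)^2) \ ker(A + I), then set v_{i+1} = (A + I) v_i.

One such chain is v_1 = [[0, 1, -1, 0, 0]]^T, v_2 = [[1, -1, 1, 0, 0]]^T. Check: (A + I) v_2 = [[0, 0, 0, 0, 0]]^T = 0.

v_1 = [[0, 1, -1, 0, 0]]^T, v_2 = [[1, -1, 1, 0, 0]]^T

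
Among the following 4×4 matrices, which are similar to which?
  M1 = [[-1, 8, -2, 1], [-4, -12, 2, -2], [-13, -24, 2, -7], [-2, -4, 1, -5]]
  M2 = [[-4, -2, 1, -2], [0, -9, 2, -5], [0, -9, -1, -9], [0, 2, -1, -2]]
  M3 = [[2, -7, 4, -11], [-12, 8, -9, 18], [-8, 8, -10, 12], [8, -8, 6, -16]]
1 class: {M1, M2, M3}

Characteristic polynomials: χ_{M1} = (x + 4)^4, χ_{M2} = (x + 4)^4, χ_{M3} = (x + 4)^4.

{M1, M2, M3}: invariant factors x + 4, (x + 4)^3.

Matrices are similar if and only if their invariant-factor lists agree; the partition into similarity classes is {M1, M2, M3}.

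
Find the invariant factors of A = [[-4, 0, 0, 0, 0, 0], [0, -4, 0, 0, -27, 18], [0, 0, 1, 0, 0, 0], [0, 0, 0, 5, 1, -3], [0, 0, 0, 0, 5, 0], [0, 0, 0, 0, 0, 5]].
(x - 5)(x + 4), (x - 5)^2(x - 1)(x + 4)

The Jordan structure of A has elementary divisors (x + 4), (x + 4), (x - 1), (x - 5)^2, (x - 5). Arranging the block sizes at each eigenvalue in decreasing order and taking row products gives the invariant factors.

Invariant factors (smallest first, each dividing the next): (x - 5)(x + 4), (x - 5)^2(x - 1)(x + 4).

Check: the last factor (x - 5)^2(x - 1)(x + 4) is the minimal polynomial, and the product (x - 5)^3(x - 1)(x + 4)^2 is the characteristic polynomial.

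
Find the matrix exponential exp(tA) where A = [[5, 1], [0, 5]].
e^{tA} = [[e^{5*t}, t*e^{5*t}], [0, e^{5*t}]]

A has Jordan form J = [[5, 1], [0, 5]] with A = PJP^{-1}, so e^{tA} = P e^{tJ} P^{-1}.

For a Jordan block J_k(λ), e^{tJ_k(λ)} = e^{λt} · (I + tN + t^2 N^2/2! + ... + t^{k-1} N^{k-1}/(k-1)!) where N is the nilpotent superdiagonal part.

Assembling the blocks and conjugating back gives the entries of e^{tA} as shown above.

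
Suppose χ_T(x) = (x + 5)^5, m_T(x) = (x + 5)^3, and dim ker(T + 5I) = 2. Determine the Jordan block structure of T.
Jordan blocks: (-5, 3), (-5, 2)

λ = -5: algebraic multiplicity 5 (exponent in χ_T), largest block size 3 (exponent in m_T), 2 blocks (geometric multiplicity). These force block sizes [3, 2].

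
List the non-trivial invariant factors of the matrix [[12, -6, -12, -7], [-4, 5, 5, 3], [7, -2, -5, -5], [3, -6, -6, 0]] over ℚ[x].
The Jordan structure of A has elementary divisors (x - 3)^2, (x - 3)^2. Arranging the block sizes at each eigenvalue in decreasing order and taking row products gives the invariant factors.

Invariant factors (smallest first, each dividing the next): (x - 3)^2, (x - 3)^2.

Check: the last factor (x - 3)^2 is the minimal polynomial, and the product (x - 3)^4 is the characteristic polynomial.

(x - 3)^2, (x - 3)^2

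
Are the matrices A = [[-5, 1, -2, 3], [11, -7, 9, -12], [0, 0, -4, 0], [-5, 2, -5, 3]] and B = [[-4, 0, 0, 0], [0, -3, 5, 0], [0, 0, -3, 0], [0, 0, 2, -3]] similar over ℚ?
Both have characteristic polynomial (x + 3)^3(x + 4), but the minimal polynomial of A is (x + 3)^3(x + 4) while the minimal polynomial of B is (x + 3)^2(x + 4). The minimal polynomial is a similarity invariant, so A and B are not similar.

No.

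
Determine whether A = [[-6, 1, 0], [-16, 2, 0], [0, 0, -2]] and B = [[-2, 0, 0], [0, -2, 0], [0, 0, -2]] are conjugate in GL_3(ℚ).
Both have characteristic polynomial (x + 2)^3, but the minimal polynomial of A is (x + 2)^2 while the minimal polynomial of B is x + 2. The minimal polynomial is a similarity invariant, so A and B are not similar.

No.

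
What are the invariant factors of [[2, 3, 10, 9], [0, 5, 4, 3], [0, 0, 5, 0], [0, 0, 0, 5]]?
x - 5, (x - 5)^2(x - 2)

The Jordan structure of A has elementary divisors (x - 2), (x - 5)^2, (x - 5). Arranging the block sizes at each eigenvalue in decreasing order and taking row products gives the invariant factors.

Invariant factors (smallest first, each dividing the next): x - 5, (x - 5)^2(x - 2).

Check: the last factor (x - 5)^2(x - 2) is the minimal polynomial, and the product (x - 5)^3(x - 2) is the characteristic polynomial.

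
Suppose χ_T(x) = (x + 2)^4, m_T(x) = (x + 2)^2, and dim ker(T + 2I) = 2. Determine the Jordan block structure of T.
λ = -2: algebraic multiplicity 4 (exponent in χ_T), largest block size 2 (exponent in m_T), 2 blocks (geometric multiplicity). These force block sizes [2, 2].

Jordan blocks: (-2, 2), (-2, 2)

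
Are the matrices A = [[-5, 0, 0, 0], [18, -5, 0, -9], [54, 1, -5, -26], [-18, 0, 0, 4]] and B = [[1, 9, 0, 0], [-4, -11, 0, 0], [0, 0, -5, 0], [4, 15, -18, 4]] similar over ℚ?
Yes.

Two matrices over a field are similar if and only if they have the same invariant factors.

Both A and B have characteristic polynomial (x - 4)(x + 5)^3 and minimal polynomial (x - 4)(x + 5)^2. Computing further, both have invariant factors x + 5, (x - 4)(x + 5)^2. Hence A and B are similar.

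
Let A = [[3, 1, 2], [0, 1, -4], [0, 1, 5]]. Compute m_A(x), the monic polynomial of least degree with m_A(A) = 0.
m_A(x) = (x - 3)^2

The characteristic polynomial factors as (x - 3)^3. The minimal polynomial is ∏(x - λ)^{k_λ} where k_λ is the size of the largest Jordan block at λ.

For λ = 3: rank(A - 3I) = 1, and the largest Jordan block has size 2 (the smallest k with rank((A - 3I)^k) = rank((A - 3I)^(k+1))).

So m_A(x) = (x - 3)^2.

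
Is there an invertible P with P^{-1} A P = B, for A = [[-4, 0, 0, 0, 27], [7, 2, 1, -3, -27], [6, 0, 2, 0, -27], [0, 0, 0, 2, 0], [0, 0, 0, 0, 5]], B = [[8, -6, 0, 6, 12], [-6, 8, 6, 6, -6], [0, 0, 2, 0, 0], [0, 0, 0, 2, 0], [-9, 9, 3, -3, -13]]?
No.

Both have characteristic polynomial (x - 5)(x - 2)^3(x + 4), but the minimal polynomial of A is (x - 5)(x - 2)^2(x + 4) while the minimal polynomial of B is (x - 5)(x - 2)(x + 4). The minimal polynomial is a similarity invariant, so A and B are not similar.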